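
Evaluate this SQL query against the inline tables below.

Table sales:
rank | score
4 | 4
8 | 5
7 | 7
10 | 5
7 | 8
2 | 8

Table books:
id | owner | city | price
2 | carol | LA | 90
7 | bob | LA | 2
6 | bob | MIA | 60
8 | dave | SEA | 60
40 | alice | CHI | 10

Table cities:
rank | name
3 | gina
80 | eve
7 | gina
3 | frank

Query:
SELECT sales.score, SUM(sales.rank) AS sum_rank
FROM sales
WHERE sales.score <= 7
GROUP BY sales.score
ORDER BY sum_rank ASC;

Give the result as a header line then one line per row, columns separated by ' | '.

== RESULT ==
sales.score | sum_rank
4 | 4
7 | 7
5 | 18

Derivation:
After WHERE (4 rows):
sales.rank | sales.score
4 | 4
8 | 5
7 | 7
10 | 5
After GROUP BY (3 rows):
sales.score | sum_rank
4 | 4
5 | 18
7 | 7
After ORDER BY (3 rows):
sales.score | sum_rank
4 | 4
7 | 7
5 | 18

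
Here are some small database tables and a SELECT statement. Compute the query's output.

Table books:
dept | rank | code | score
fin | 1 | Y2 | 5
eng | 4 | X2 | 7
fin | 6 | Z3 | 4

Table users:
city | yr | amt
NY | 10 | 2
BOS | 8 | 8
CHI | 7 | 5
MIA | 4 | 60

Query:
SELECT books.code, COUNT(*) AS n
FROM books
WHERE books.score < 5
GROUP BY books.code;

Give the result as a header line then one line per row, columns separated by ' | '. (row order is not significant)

After WHERE (1 rows):
books.dept | books.rank | books.code | books.score
fin | 6 | Z3 | 4
After GROUP BY (1 rows):
books.code | n
Z3 | 1

== RESULT ==
books.code | n
Z3 | 1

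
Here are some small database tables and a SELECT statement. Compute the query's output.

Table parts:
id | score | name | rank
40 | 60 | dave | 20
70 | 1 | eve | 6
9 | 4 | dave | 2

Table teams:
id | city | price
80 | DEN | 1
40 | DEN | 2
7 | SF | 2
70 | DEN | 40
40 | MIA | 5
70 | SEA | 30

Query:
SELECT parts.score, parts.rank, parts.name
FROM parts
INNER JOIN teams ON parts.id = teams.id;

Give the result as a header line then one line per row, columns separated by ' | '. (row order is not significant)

After JOIN teams (4 rows):
parts.id | parts.score | parts.name | parts.rank | teams.id | teams.city | teams.price
40 | 60 | dave | 20 | 40 | DEN | 2
40 | 60 | dave | 20 | 40 | MIA | 5
70 | 1 | eve | 6 | 70 | DEN | 40
70 | 1 | eve | 6 | 70 | SEA | 30
After SELECT (4 rows):
parts.score | parts.rank | parts.name
60 | 20 | dave
60 | 20 | dave
1 | 6 | eve
1 | 6 | eve

== RESULT ==
parts.score | parts.rank | parts.name
60 | 20 | dave
60 | 20 | dave
1 | 6 | eve
1 | 6 | eve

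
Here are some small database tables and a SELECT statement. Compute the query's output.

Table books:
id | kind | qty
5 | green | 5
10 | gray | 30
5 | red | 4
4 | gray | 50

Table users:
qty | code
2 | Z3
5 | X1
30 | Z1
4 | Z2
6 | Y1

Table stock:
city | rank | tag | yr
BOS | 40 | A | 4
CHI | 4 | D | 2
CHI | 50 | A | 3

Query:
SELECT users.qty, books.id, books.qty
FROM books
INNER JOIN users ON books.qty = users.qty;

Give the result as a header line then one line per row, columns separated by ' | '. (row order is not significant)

After JOIN users (3 rows):
books.id | books.kind | books.qty | users.qty | users.code
5 | green | 5 | 5 | X1
10 | gray | 30 | 30 | Z1
5 | red | 4 | 4 | Z2
After SELECT (3 rows):
users.qty | books.id | books.qty
5 | 5 | 5
30 | 10 | 30
4 | 5 | 4

== RESULT ==
users.qty | books.id | books.qty
5 | 5 | 5
30 | 10 | 30
4 | 5 | 4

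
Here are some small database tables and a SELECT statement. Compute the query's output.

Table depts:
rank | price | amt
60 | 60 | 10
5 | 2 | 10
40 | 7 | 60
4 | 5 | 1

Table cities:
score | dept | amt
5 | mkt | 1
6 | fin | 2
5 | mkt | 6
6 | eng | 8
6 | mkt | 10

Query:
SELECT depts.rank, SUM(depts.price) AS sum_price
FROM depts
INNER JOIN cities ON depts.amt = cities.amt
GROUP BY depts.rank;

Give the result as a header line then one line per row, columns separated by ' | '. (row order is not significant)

== RESULT ==
depts.rank | sum_price
60 | 60
5 | 2
4 | 5

Derivation:
After JOIN cities (3 rows):
depts.rank | depts.price | depts.amt | cities.score | cities.dept | cities.amt
60 | 60 | 10 | 6 | mkt | 10
5 | 2 | 10 | 6 | mkt | 10
4 | 5 | 1 | 5 | mkt | 1
After GROUP BY (3 rows):
depts.rank | sum_price
60 | 60
5 | 2
4 | 5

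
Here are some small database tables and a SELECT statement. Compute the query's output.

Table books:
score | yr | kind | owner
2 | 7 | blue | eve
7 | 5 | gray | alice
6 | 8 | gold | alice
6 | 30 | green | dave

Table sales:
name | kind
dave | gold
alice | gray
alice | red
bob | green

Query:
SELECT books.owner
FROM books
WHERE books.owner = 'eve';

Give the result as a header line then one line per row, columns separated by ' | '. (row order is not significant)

== RESULT ==
books.owner
eve

Derivation:
After WHERE (1 rows):
books.score | books.yr | books.kind | books.owner
2 | 7 | blue | eve
After SELECT (1 rows):
books.owner
eve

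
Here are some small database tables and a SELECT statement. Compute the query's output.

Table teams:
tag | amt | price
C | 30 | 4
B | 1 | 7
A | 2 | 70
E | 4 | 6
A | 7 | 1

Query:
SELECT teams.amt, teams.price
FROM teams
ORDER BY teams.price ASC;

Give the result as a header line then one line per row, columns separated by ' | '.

== RESULT ==
teams.amt | teams.price
7 | 1
30 | 4
4 | 6
1 | 7
2 | 70

Derivation:
After SELECT (5 rows):
teams.amt | teams.price
30 | 4
1 | 7
2 | 70
4 | 6
7 | 1
After ORDER BY (5 rows):
teams.amt | teams.price
7 | 1
30 | 4
4 | 6
1 | 7
2 | 70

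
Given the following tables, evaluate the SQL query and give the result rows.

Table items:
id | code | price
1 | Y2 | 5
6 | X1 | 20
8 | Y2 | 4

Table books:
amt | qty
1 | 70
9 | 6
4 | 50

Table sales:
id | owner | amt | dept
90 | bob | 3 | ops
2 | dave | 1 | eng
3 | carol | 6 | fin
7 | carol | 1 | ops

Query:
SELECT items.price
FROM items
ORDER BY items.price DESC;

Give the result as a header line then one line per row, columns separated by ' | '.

After SELECT (3 rows):
items.price
5
20
4
After ORDER BY (3 rows):
items.price
20
5
4

== RESULT ==
items.price
20
5
4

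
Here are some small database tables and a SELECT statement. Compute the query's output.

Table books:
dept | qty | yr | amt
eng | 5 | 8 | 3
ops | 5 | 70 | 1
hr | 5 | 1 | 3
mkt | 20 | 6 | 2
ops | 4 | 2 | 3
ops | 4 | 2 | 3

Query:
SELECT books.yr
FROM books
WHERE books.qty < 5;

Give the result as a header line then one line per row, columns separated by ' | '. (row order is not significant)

After WHERE (2 rows):
books.dept | books.qty | books.yr | books.amt
ops | 4 | 2 | 3
ops | 4 | 2 | 3
After SELECT (2 rows):
books.yr
2
2

== RESULT ==
books.yr
2
2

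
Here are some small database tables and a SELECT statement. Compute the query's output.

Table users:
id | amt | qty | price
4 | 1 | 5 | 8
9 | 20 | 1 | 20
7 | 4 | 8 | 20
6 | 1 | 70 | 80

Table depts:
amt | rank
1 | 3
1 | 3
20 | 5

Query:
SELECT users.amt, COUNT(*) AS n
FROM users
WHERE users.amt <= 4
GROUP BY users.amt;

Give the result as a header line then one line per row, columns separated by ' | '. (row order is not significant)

== RESULT ==
users.amt | n
1 | 2
4 | 1

Derivation:
After WHERE (3 rows):
users.id | users.amt | users.qty | users.price
4 | 1 | 5 | 8
7 | 4 | 8 | 20
6 | 1 | 70 | 80
After GROUP BY (2 rows):
users.amt | n
1 | 2
4 | 1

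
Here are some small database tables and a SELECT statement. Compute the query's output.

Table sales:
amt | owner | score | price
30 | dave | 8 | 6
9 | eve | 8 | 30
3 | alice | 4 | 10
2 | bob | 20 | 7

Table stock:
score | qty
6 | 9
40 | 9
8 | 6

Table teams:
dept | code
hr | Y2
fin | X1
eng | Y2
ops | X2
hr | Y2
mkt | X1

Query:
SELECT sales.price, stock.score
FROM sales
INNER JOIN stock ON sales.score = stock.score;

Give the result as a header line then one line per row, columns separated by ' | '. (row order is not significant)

After JOIN stock (2 rows):
sales.amt | sales.owner | sales.score | sales.price | stock.score | stock.qty
30 | dave | 8 | 6 | 8 | 6
9 | eve | 8 | 30 | 8 | 6
After SELECT (2 rows):
sales.price | stock.score
6 | 8
30 | 8

== RESULT ==
sales.price | stock.score
6 | 8
30 | 8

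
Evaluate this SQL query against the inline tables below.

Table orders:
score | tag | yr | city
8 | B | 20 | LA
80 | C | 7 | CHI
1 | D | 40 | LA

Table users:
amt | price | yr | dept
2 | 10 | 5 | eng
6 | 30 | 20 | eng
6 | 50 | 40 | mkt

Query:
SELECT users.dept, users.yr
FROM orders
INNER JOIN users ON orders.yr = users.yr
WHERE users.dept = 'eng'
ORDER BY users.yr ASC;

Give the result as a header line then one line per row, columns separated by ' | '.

== RESULT ==
users.dept | users.yr
eng | 20

Derivation:
After JOIN users (2 rows):
orders.score | orders.tag | orders.yr | orders.city | users.amt | users.price | users.yr | users.dept
8 | B | 20 | LA | 6 | 30 | 20 | eng
1 | D | 40 | LA | 6 | 50 | 40 | mkt
After WHERE (1 rows):
orders.score | orders.tag | orders.yr | orders.city | users.amt | users.price | users.yr | users.dept
8 | B | 20 | LA | 6 | 30 | 20 | eng
After SELECT (1 rows):
users.dept | users.yr
eng | 20
After ORDER BY (1 rows):
users.dept | users.yr
eng | 20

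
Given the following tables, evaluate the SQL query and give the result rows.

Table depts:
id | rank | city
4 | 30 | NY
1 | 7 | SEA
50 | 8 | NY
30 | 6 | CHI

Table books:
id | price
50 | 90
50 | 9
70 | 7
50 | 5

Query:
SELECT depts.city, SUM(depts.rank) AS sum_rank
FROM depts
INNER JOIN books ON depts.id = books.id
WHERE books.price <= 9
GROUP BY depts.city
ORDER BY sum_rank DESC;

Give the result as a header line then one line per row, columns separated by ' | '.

After JOIN books (3 rows):
depts.id | depts.rank | depts.city | books.id | books.price
50 | 8 | NY | 50 | 90
50 | 8 | NY | 50 | 9
50 | 8 | NY | 50 | 5
After WHERE (2 rows):
depts.id | depts.rank | depts.city | books.id | books.price
50 | 8 | NY | 50 | 9
50 | 8 | NY | 50 | 5
After GROUP BY (1 rows):
depts.city | sum_rank
NY | 16
After ORDER BY (1 rows):
depts.city | sum_rank
NY | 16

== RESULT ==
depts.city | sum_rank
NY | 16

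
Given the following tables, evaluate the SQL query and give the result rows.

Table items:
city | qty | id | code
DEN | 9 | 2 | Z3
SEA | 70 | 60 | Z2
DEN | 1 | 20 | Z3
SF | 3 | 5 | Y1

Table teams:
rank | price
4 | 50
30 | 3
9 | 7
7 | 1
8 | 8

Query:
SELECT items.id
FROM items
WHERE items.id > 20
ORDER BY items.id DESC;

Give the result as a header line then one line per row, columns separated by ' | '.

After WHERE (1 rows):
items.city | items.qty | items.id | items.code
SEA | 70 | 60 | Z2
After SELECT (1 rows):
items.id
60
After ORDER BY (1 rows):
items.id
60

== RESULT ==
items.id
60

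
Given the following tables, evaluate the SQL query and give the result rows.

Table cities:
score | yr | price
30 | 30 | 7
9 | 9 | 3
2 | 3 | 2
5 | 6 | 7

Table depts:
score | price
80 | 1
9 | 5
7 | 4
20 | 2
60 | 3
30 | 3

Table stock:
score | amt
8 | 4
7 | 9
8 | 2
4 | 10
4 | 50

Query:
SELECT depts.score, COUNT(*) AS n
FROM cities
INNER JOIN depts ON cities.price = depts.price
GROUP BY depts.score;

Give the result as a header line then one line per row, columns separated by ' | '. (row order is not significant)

After JOIN depts (3 rows):
cities.score | cities.yr | cities.price | depts.score | depts.price
9 | 9 | 3 | 60 | 3
9 | 9 | 3 | 30 | 3
2 | 3 | 2 | 20 | 2
After GROUP BY (3 rows):
depts.score | n
60 | 1
30 | 1
20 | 1

== RESULT ==
depts.score | n
60 | 1
30 | 1
20 | 1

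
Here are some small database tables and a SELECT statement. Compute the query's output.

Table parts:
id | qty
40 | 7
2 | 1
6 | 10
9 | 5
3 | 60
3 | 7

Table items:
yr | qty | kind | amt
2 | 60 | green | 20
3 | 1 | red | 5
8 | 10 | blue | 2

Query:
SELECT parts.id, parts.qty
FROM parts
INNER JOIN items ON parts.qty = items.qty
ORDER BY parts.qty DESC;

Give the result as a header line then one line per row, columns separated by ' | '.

After JOIN items (3 rows):
parts.id | parts.qty | items.yr | items.qty | items.kind | items.amt
2 | 1 | 3 | 1 | red | 5
6 | 10 | 8 | 10 | blue | 2
3 | 60 | 2 | 60 | green | 20
After SELECT (3 rows):
parts.id | parts.qty
2 | 1
6 | 10
3 | 60
After ORDER BY (3 rows):
parts.id | parts.qty
3 | 60
6 | 10
2 | 1

== RESULT ==
parts.id | parts.qty
3 | 60
6 | 10
2 | 1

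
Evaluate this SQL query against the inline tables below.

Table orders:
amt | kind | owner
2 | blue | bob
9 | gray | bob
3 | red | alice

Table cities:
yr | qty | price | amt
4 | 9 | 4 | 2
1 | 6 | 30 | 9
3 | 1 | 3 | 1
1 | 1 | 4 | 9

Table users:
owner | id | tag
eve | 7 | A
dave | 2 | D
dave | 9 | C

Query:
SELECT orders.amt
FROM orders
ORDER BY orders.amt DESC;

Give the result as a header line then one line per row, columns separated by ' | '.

After SELECT (3 rows):
orders.amt
2
9
3
After ORDER BY (3 rows):
orders.amt
9
3
2

== RESULT ==
orders.amt
9
3
2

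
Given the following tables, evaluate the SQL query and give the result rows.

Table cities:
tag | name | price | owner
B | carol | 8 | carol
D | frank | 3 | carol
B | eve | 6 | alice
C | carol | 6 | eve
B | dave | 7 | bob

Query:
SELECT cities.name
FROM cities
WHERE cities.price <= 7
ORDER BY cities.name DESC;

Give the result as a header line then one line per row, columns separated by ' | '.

== RESULT ==
cities.name
frank
eve
dave
carol

Derivation:
After WHERE (4 rows):
cities.tag | cities.name | cities.price | cities.owner
D | frank | 3 | carol
B | eve | 6 | alice
C | carol | 6 | eve
B | dave | 7 | bob
After SELECT (4 rows):
cities.name
frank
eve
carol
dave
After ORDER BY (4 rows):
cities.name
frank
eve
dave
carol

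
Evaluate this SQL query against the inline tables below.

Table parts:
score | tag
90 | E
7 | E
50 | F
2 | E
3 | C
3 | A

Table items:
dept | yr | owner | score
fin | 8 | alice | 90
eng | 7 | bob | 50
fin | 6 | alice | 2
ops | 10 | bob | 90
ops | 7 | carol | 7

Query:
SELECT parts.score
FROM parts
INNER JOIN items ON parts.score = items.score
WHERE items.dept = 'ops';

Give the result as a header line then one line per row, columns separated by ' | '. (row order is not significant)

After JOIN items (5 rows):
parts.score | parts.tag | items.dept | items.yr | items.owner | items.score
90 | E | fin | 8 | alice | 90
90 | E | ops | 10 | bob | 90
7 | E | ops | 7 | carol | 7
50 | F | eng | 7 | bob | 50
2 | E | fin | 6 | alice | 2
After WHERE (2 rows):
parts.score | parts.tag | items.dept | items.yr | items.owner | items.score
90 | E | ops | 10 | bob | 90
7 | E | ops | 7 | carol | 7
After SELECT (2 rows):
parts.score
90
7

== RESULT ==
parts.score
90
7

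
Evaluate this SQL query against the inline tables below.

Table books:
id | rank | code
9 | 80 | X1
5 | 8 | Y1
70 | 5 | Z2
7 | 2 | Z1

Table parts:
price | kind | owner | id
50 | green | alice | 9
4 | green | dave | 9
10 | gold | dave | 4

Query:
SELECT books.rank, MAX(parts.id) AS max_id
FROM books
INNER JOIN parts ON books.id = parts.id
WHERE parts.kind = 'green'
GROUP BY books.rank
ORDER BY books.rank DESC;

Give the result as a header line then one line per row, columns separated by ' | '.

After JOIN parts (2 rows):
books.id | books.rank | books.code | parts.price | parts.kind | parts.owner | parts.id
9 | 80 | X1 | 50 | green | alice | 9
9 | 80 | X1 | 4 | green | dave | 9
After WHERE (2 rows):
books.id | books.rank | books.code | parts.price | parts.kind | parts.owner | parts.id
9 | 80 | X1 | 50 | green | alice | 9
9 | 80 | X1 | 4 | green | dave | 9
After GROUP BY (1 rows):
books.rank | max_id
80 | 9
After ORDER BY (1 rows):
books.rank | max_id
80 | 9

== RESULT ==
books.rank | max_id
80 | 9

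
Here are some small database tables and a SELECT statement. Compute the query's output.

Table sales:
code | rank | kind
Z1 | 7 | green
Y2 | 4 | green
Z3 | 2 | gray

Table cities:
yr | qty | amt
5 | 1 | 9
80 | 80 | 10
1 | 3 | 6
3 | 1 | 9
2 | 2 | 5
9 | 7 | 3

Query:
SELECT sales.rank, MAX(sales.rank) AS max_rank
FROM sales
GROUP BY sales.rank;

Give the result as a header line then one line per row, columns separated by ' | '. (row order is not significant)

After GROUP BY (3 rows):
sales.rank | max_rank
7 | 7
4 | 4
2 | 2

== RESULT ==
sales.rank | max_rank
7 | 7
4 | 4
2 | 2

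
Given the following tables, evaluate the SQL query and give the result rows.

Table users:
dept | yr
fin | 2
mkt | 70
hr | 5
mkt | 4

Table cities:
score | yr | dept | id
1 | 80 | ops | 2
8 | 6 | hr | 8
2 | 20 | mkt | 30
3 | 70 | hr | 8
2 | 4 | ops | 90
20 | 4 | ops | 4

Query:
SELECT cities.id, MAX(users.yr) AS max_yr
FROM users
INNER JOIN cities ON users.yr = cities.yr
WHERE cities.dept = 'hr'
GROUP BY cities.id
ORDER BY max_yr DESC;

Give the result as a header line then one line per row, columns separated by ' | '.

After JOIN cities (3 rows):
users.dept | users.yr | cities.score | cities.yr | cities.dept | cities.id
mkt | 70 | 3 | 70 | hr | 8
mkt | 4 | 2 | 4 | ops | 90
mkt | 4 | 20 | 4 | ops | 4
After WHERE (1 rows):
users.dept | users.yr | cities.score | cities.yr | cities.dept | cities.id
mkt | 70 | 3 | 70 | hr | 8
After GROUP BY (1 rows):
cities.id | max_yr
8 | 70
After ORDER BY (1 rows):
cities.id | max_yr
8 | 70

== RESULT ==
cities.id | max_yr
8 | 70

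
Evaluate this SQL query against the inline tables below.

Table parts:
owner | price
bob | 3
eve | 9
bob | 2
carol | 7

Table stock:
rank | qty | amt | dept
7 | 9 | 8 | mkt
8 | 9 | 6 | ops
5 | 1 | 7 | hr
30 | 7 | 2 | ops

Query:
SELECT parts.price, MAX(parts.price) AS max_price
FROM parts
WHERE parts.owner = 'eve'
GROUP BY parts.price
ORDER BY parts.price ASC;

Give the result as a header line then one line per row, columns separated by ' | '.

After WHERE (1 rows):
parts.owner | parts.price
eve | 9
After GROUP BY (1 rows):
parts.price | max_price
9 | 9
After ORDER BY (1 rows):
parts.price | max_price
9 | 9

== RESULT ==
parts.price | max_price
9 | 9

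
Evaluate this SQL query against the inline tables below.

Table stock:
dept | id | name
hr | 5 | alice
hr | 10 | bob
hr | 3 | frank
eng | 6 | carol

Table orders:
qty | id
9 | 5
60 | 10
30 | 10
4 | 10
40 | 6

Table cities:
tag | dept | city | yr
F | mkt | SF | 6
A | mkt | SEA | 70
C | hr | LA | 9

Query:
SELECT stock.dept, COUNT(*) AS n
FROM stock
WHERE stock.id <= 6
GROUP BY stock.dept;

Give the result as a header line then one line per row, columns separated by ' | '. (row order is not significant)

== RESULT ==
stock.dept | n
hr | 2
eng | 1

Derivation:
After WHERE (3 rows):
stock.dept | stock.id | stock.name
hr | 5 | alice
hr | 3 | frank
eng | 6 | carol
After GROUP BY (2 rows):
stock.dept | n
hr | 2
eng | 1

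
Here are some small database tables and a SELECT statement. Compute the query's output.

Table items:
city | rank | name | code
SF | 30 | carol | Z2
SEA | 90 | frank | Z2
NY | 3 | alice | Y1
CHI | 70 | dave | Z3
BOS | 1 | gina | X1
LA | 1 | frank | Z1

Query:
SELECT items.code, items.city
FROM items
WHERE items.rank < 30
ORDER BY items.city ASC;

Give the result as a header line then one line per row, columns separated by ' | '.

== RESULT ==
items.code | items.city
X1 | BOS
Z1 | LA
Y1 | NY

Derivation:
After WHERE (3 rows):
items.city | items.rank | items.name | items.code
NY | 3 | alice | Y1
BOS | 1 | gina | X1
LA | 1 | frank | Z1
After SELECT (3 rows):
items.code | items.city
Y1 | NY
X1 | BOS
Z1 | LA
After ORDER BY (3 rows):
items.code | items.city
X1 | BOS
Z1 | LA
Y1 | NY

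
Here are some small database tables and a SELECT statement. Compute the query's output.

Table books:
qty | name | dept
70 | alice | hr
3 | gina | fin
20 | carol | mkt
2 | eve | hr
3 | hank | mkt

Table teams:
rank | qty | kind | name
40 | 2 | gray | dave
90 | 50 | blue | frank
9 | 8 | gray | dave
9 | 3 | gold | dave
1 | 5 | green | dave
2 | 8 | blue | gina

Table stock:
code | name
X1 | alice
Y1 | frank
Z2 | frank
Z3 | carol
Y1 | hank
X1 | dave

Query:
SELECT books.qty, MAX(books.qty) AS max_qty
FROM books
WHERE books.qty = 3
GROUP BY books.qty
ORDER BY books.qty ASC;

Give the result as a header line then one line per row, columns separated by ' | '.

== RESULT ==
books.qty | max_qty
3 | 3

Derivation:
After WHERE (2 rows):
books.qty | books.name | books.dept
3 | gina | fin
3 | hank | mkt
After GROUP BY (1 rows):
books.qty | max_qty
3 | 3
After ORDER BY (1 rows):
books.qty | max_qty
3 | 3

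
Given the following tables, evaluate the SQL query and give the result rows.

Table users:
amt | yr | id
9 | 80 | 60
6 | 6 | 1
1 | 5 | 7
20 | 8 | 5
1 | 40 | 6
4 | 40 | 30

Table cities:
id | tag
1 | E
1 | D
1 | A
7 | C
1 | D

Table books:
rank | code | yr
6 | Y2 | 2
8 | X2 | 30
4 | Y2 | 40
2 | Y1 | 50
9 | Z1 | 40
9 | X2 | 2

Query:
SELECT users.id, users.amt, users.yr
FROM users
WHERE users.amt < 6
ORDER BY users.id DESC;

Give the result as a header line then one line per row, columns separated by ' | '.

== RESULT ==
users.id | users.amt | users.yr
30 | 4 | 40
7 | 1 | 5
6 | 1 | 40

Derivation:
After WHERE (3 rows):
users.amt | users.yr | users.id
1 | 5 | 7
1 | 40 | 6
4 | 40 | 30
After SELECT (3 rows):
users.id | users.amt | users.yr
7 | 1 | 5
6 | 1 | 40
30 | 4 | 40
After ORDER BY (3 rows):
users.id | users.amt | users.yr
30 | 4 | 40
7 | 1 | 5
6 | 1 | 40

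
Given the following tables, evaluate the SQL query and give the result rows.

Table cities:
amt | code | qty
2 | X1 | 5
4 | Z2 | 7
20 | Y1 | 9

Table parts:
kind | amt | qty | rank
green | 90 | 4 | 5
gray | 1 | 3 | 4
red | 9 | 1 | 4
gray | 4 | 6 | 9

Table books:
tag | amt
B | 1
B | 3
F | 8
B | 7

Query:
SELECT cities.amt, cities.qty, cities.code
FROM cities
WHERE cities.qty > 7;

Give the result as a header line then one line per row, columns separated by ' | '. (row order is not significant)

== RESULT ==
cities.amt | cities.qty | cities.code
20 | 9 | Y1

Derivation:
After WHERE (1 rows):
cities.amt | cities.code | cities.qty
20 | Y1 | 9
After SELECT (1 rows):
cities.amt | cities.qty | cities.code
20 | 9 | Y1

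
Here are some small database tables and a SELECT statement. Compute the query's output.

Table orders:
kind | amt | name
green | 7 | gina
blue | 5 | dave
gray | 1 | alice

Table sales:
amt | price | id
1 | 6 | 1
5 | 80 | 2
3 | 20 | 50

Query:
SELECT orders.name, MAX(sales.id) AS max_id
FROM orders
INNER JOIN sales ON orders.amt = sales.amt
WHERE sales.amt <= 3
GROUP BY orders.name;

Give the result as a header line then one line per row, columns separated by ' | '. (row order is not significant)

== RESULT ==
orders.name | max_id
alice | 1

Derivation:
After JOIN sales (2 rows):
orders.kind | orders.amt | orders.name | sales.amt | sales.price | sales.id
blue | 5 | dave | 5 | 80 | 2
gray | 1 | alice | 1 | 6 | 1
After WHERE (1 rows):
orders.kind | orders.amt | orders.name | sales.amt | sales.price | sales.id
gray | 1 | alice | 1 | 6 | 1
After GROUP BY (1 rows):
orders.name | max_id
alice | 1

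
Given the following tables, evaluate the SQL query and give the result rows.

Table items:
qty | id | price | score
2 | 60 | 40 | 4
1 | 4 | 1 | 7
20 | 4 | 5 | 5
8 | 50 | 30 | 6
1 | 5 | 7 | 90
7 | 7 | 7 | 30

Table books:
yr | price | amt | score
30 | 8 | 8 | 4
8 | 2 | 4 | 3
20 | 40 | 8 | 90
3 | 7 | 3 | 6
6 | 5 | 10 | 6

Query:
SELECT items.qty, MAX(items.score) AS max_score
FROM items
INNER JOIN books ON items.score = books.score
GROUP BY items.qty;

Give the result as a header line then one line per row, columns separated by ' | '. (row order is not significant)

== RESULT ==
items.qty | max_score
2 | 4
8 | 6
1 | 90

Derivation:
After JOIN books (4 rows):
items.qty | items.id | items.price | items.score | books.yr | books.price | books.amt | books.score
2 | 60 | 40 | 4 | 30 | 8 | 8 | 4
8 | 50 | 30 | 6 | 3 | 7 | 3 | 6
8 | 50 | 30 | 6 | 6 | 5 | 10 | 6
1 | 5 | 7 | 90 | 20 | 40 | 8 | 90
After GROUP BY (3 rows):
items.qty | max_score
2 | 4
8 | 6
1 | 90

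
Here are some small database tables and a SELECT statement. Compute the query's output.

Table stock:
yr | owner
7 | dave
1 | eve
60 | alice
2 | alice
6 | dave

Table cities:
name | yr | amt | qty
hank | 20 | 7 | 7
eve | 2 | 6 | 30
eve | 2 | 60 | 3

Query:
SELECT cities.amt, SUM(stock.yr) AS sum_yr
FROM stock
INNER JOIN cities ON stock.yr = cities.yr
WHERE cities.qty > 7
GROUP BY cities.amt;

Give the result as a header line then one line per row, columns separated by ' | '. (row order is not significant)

After JOIN cities (2 rows):
stock.yr | stock.owner | cities.name | cities.yr | cities.amt | cities.qty
2 | alice | eve | 2 | 6 | 30
2 | alice | eve | 2 | 60 | 3
After WHERE (1 rows):
stock.yr | stock.owner | cities.name | cities.yr | cities.amt | cities.qty
2 | alice | eve | 2 | 6 | 30
After GROUP BY (1 rows):
cities.amt | sum_yr
6 | 2

== RESULT ==
cities.amt | sum_yr
6 | 2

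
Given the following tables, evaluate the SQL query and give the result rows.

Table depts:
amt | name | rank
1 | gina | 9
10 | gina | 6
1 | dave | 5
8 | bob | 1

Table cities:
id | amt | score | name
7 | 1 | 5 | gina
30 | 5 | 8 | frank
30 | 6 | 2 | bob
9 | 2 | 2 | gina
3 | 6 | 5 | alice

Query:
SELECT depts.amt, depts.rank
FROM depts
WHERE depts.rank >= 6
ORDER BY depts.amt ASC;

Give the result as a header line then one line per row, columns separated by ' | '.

== RESULT ==
depts.amt | depts.rank
1 | 9
10 | 6

Derivation:
After WHERE (2 rows):
depts.amt | depts.name | depts.rank
1 | gina | 9
10 | gina | 6
After SELECT (2 rows):
depts.amt | depts.rank
1 | 9
10 | 6
After ORDER BY (2 rows):
depts.amt | depts.rank
1 | 9
10 | 6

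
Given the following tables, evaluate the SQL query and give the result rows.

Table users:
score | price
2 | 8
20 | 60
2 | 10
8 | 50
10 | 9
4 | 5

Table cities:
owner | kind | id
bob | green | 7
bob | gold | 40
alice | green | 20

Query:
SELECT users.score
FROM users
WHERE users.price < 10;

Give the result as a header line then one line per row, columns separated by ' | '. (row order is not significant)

== RESULT ==
users.score
2
10
4

Derivation:
After WHERE (3 rows):
users.score | users.price
2 | 8
10 | 9
4 | 5
After SELECT (3 rows):
users.score
2
10
4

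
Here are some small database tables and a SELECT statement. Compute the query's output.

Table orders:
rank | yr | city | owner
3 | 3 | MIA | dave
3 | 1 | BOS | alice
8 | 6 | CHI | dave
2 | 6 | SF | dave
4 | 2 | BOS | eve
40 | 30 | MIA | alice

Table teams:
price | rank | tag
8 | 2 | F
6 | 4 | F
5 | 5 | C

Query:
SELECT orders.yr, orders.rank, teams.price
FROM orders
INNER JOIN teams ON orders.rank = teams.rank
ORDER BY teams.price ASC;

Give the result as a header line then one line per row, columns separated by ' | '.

After JOIN teams (2 rows):
orders.rank | orders.yr | orders.city | orders.owner | teams.price | teams.rank | teams.tag
2 | 6 | SF | dave | 8 | 2 | F
4 | 2 | BOS | eve | 6 | 4 | F
After SELECT (2 rows):
orders.yr | orders.rank | teams.price
6 | 2 | 8
2 | 4 | 6
After ORDER BY (2 rows):
orders.yr | orders.rank | teams.price
2 | 4 | 6
6 | 2 | 8

== RESULT ==
orders.yr | orders.rank | teams.price
2 | 4 | 6
6 | 2 | 8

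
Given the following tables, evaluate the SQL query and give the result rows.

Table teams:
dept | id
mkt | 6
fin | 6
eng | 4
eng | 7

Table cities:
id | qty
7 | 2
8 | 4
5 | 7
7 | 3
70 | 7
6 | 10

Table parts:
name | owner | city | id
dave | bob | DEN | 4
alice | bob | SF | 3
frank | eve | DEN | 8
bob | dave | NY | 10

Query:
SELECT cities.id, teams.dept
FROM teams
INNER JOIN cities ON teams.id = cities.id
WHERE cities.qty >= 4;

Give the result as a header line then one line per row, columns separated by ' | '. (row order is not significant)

== RESULT ==
cities.id | teams.dept
6 | mkt
6 | fin

Derivation:
After JOIN cities (4 rows):
teams.dept | teams.id | cities.id | cities.qty
mkt | 6 | 6 | 10
fin | 6 | 6 | 10
eng | 7 | 7 | 2
eng | 7 | 7 | 3
After WHERE (2 rows):
teams.dept | teams.id | cities.id | cities.qty
mkt | 6 | 6 | 10
fin | 6 | 6 | 10
After SELECT (2 rows):
cities.id | teams.dept
6 | mkt
6 | fin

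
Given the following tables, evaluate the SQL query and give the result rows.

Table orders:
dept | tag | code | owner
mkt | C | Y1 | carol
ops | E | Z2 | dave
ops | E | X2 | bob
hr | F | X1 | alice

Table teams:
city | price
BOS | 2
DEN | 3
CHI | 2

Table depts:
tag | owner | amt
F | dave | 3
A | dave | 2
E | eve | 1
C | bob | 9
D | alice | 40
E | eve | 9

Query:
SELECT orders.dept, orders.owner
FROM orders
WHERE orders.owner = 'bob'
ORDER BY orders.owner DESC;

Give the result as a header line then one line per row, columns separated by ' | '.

After WHERE (1 rows):
orders.dept | orders.tag | orders.code | orders.owner
ops | E | X2 | bob
After SELECT (1 rows):
orders.dept | orders.owner
ops | bob
After ORDER BY (1 rows):
orders.dept | orders.owner
ops | bob

== RESULT ==
orders.dept | orders.owner
ops | bob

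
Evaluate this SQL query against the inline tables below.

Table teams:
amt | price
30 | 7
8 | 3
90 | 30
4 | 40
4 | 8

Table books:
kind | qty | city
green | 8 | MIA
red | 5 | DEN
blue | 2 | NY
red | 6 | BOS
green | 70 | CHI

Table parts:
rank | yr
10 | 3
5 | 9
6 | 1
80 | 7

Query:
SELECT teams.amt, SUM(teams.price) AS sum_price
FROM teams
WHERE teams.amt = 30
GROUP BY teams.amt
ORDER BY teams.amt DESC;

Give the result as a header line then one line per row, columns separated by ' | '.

== RESULT ==
teams.amt | sum_price
30 | 7

Derivation:
After WHERE (1 rows):
teams.amt | teams.price
30 | 7
After GROUP BY (1 rows):
teams.amt | sum_price
30 | 7
After ORDER BY (1 rows):
teams.amt | sum_price
30 | 7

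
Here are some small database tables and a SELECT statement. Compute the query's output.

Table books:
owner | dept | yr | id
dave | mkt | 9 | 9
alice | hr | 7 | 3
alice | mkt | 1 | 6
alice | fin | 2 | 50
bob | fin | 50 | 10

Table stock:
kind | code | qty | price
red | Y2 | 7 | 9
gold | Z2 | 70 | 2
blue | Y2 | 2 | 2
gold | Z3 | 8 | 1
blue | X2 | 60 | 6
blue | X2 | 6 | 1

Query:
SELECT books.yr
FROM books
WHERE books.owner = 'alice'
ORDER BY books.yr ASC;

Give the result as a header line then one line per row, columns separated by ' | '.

== RESULT ==
books.yr
1
2
7

Derivation:
After WHERE (3 rows):
books.owner | books.dept | books.yr | books.id
alice | hr | 7 | 3
alice | mkt | 1 | 6
alice | fin | 2 | 50
After SELECT (3 rows):
books.yr
7
1
2
After ORDER BY (3 rows):
books.yr
1
2
7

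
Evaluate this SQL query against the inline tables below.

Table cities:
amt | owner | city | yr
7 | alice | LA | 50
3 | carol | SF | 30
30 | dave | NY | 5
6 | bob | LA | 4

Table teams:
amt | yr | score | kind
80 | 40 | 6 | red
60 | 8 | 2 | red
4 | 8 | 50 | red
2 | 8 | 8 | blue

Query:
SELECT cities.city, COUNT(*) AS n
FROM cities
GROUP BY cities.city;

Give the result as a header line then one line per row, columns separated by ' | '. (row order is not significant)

== RESULT ==
cities.city | n
LA | 2
SF | 1
NY | 1

Derivation:
After GROUP BY (3 rows):
cities.city | n
LA | 2
SF | 1
NY | 1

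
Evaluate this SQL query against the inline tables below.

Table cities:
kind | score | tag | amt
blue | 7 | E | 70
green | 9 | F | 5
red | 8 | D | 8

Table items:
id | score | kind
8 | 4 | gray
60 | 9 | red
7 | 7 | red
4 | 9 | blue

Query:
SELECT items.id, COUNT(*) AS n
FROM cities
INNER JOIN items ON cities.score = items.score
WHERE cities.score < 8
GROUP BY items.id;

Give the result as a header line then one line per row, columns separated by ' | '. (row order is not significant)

After JOIN items (3 rows):
cities.kind | cities.score | cities.tag | cities.amt | items.id | items.score | items.kind
blue | 7 | E | 70 | 7 | 7 | red
green | 9 | F | 5 | 60 | 9 | red
green | 9 | F | 5 | 4 | 9 | blue
After WHERE (1 rows):
cities.kind | cities.score | cities.tag | cities.amt | items.id | items.score | items.kind
blue | 7 | E | 70 | 7 | 7 | red
After GROUP BY (1 rows):
items.id | n
7 | 1

== RESULT ==
items.id | n
7 | 1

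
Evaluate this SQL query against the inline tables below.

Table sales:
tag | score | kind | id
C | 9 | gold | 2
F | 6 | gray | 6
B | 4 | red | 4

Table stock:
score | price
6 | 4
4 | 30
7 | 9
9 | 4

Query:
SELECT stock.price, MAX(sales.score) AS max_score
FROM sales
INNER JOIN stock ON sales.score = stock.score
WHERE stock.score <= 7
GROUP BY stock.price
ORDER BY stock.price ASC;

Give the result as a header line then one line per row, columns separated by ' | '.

After JOIN stock (3 rows):
sales.tag | sales.score | sales.kind | sales.id | stock.score | stock.price
C | 9 | gold | 2 | 9 | 4
F | 6 | gray | 6 | 6 | 4
B | 4 | red | 4 | 4 | 30
After WHERE (2 rows):
sales.tag | sales.score | sales.kind | sales.id | stock.score | stock.price
F | 6 | gray | 6 | 6 | 4
B | 4 | red | 4 | 4 | 30
After GROUP BY (2 rows):
stock.price | max_score
4 | 6
30 | 4
After ORDER BY (2 rows):
stock.price | max_score
4 | 6
30 | 4

== RESULT ==
stock.price | max_score
4 | 6
30 | 4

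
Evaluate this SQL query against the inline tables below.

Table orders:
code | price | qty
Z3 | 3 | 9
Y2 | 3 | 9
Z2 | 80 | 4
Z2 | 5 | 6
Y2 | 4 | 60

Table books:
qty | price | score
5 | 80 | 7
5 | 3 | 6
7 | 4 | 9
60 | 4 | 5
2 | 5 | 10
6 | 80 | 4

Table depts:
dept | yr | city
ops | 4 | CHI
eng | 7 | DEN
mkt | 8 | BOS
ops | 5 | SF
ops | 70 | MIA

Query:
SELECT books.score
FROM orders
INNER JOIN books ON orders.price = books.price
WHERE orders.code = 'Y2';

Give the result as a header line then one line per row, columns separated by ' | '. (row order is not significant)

After JOIN books (7 rows):
orders.code | orders.price | orders.qty | books.qty | books.price | books.score
Z3 | 3 | 9 | 5 | 3 | 6
Y2 | 3 | 9 | 5 | 3 | 6
Z2 | 80 | 4 | 5 | 80 | 7
Z2 | 80 | 4 | 6 | 80 | 4
Z2 | 5 | 6 | 2 | 5 | 10
Y2 | 4 | 60 | 7 | 4 | 9
Y2 | 4 | 60 | 60 | 4 | 5
After WHERE (3 rows):
orders.code | orders.price | orders.qty | books.qty | books.price | books.score
Y2 | 3 | 9 | 5 | 3 | 6
Y2 | 4 | 60 | 7 | 4 | 9
Y2 | 4 | 60 | 60 | 4 | 5
After SELECT (3 rows):
books.score
6
9
5

== RESULT ==
books.score
6
9
5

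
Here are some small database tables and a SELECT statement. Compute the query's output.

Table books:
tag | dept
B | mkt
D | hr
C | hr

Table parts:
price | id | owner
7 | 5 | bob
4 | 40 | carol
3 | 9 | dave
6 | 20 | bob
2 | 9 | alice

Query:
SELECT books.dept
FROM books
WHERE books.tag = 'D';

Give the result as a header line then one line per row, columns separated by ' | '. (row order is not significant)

After WHERE (1 rows):
books.tag | books.dept
D | hr
After SELECT (1 rows):
books.dept
hr

== RESULT ==
books.dept
hr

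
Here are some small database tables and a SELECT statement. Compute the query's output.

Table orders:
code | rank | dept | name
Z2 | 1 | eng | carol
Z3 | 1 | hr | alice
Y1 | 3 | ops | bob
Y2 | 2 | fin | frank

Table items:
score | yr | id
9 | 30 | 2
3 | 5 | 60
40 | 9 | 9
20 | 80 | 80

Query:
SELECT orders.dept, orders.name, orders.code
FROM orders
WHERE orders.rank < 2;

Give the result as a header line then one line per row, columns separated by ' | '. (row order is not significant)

After WHERE (2 rows):
orders.code | orders.rank | orders.dept | orders.name
Z2 | 1 | eng | carol
Z3 | 1 | hr | alice
After SELECT (2 rows):
orders.dept | orders.name | orders.code
eng | carol | Z2
hr | alice | Z3

== RESULT ==
orders.dept | orders.name | orders.code
eng | carol | Z2
hr | alice | Z3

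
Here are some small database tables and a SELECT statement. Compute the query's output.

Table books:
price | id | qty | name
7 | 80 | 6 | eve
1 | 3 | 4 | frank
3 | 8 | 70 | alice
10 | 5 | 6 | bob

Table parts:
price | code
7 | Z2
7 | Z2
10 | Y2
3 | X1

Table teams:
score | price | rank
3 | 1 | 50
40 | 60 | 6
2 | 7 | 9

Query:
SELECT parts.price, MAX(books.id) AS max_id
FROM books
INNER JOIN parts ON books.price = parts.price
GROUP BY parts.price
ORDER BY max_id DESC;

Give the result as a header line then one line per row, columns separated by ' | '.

After JOIN parts (4 rows):
books.price | books.id | books.qty | books.name | parts.price | parts.code
7 | 80 | 6 | eve | 7 | Z2
7 | 80 | 6 | eve | 7 | Z2
3 | 8 | 70 | alice | 3 | X1
10 | 5 | 6 | bob | 10 | Y2
After GROUP BY (3 rows):
parts.price | max_id
7 | 80
3 | 8
10 | 5
After ORDER BY (3 rows):
parts.price | max_id
7 | 80
3 | 8
10 | 5

== RESULT ==
parts.price | max_id
7 | 80
3 | 8
10 | 5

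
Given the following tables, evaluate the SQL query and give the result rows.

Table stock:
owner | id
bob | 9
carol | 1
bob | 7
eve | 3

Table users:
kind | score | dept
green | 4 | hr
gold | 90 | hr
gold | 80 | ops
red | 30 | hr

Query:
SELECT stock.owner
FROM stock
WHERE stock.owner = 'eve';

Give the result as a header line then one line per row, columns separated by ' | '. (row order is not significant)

== RESULT ==
stock.owner
eve

Derivation:
After WHERE (1 rows):
stock.owner | stock.id
eve | 3
After SELECT (1 rows):
stock.owner
eve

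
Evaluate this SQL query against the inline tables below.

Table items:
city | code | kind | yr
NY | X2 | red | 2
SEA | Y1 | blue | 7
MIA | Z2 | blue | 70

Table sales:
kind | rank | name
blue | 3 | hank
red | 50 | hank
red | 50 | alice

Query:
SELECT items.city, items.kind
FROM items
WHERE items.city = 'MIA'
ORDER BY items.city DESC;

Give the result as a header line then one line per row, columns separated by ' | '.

After WHERE (1 rows):
items.city | items.code | items.kind | items.yr
MIA | Z2 | blue | 70
After SELECT (1 rows):
items.city | items.kind
MIA | blue
After ORDER BY (1 rows):
items.city | items.kind
MIA | blue

== RESULT ==
items.city | items.kind
MIA | blue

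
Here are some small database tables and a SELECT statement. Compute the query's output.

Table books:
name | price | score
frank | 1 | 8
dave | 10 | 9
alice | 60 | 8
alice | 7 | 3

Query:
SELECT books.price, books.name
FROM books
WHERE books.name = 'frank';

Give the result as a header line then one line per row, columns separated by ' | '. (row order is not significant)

== RESULT ==
books.price | books.name
1 | frank

Derivation:
After WHERE (1 rows):
books.name | books.price | books.score
frank | 1 | 8
After SELECT (1 rows):
books.price | books.name
1 | frank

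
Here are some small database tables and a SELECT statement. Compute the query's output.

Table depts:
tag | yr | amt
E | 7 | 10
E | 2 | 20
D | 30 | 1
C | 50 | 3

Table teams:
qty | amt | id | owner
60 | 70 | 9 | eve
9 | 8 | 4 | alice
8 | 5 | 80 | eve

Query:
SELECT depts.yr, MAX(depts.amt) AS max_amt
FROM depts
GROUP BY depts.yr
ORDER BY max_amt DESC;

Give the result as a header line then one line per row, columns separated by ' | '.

After GROUP BY (4 rows):
depts.yr | max_amt
7 | 10
2 | 20
30 | 1
50 | 3
After ORDER BY (4 rows):
depts.yr | max_amt
2 | 20
7 | 10
50 | 3
30 | 1

== RESULT ==
depts.yr | max_amt
2 | 20
7 | 10
50 | 3
30 | 1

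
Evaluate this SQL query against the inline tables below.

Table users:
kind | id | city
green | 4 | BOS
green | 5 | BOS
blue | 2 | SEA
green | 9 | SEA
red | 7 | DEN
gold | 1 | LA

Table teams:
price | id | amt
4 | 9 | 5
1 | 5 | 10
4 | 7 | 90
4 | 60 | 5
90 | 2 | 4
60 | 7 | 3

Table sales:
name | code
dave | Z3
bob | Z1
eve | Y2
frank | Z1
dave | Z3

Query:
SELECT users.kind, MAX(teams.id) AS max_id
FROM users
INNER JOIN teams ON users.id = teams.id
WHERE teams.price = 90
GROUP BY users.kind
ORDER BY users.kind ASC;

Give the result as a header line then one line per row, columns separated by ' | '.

After JOIN teams (5 rows):
users.kind | users.id | users.city | teams.price | teams.id | teams.amt
green | 5 | BOS | 1 | 5 | 10
blue | 2 | SEA | 90 | 2 | 4
green | 9 | SEA | 4 | 9 | 5
red | 7 | DEN | 4 | 7 | 90
red | 7 | DEN | 60 | 7 | 3
After WHERE (1 rows):
users.kind | users.id | users.city | teams.price | teams.id | teams.amt
blue | 2 | SEA | 90 | 2 | 4
After GROUP BY (1 rows):
users.kind | max_id
blue | 2
After ORDER BY (1 rows):
users.kind | max_id
blue | 2

== RESULT ==
users.kind | max_id
blue | 2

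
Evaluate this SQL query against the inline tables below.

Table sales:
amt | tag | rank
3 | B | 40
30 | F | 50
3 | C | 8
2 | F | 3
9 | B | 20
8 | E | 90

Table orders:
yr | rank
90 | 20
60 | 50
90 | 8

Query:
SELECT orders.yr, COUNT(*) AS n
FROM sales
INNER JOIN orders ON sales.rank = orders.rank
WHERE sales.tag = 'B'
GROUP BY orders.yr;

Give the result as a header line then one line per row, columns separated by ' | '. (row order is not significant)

After JOIN orders (3 rows):
sales.amt | sales.tag | sales.rank | orders.yr | orders.rank
30 | F | 50 | 60 | 50
3 | C | 8 | 90 | 8
9 | B | 20 | 90 | 20
After WHERE (1 rows):
sales.amt | sales.tag | sales.rank | orders.yr | orders.rank
9 | B | 20 | 90 | 20
After GROUP BY (1 rows):
orders.yr | n
90 | 1

== RESULT ==
orders.yr | n
90 | 1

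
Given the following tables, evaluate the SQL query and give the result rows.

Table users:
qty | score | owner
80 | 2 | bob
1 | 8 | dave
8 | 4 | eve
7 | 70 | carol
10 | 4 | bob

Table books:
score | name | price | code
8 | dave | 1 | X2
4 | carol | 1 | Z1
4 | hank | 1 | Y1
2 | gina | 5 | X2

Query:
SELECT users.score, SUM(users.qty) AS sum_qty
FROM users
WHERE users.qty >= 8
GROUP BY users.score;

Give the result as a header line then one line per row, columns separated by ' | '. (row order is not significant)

After WHERE (3 rows):
users.qty | users.score | users.owner
80 | 2 | bob
8 | 4 | eve
10 | 4 | bob
After GROUP BY (2 rows):
users.score | sum_qty
2 | 80
4 | 18

== RESULT ==
users.score | sum_qty
2 | 80
4 | 18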